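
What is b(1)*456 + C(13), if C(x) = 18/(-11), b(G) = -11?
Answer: -55194/11 ≈ -5017.6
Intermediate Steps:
C(x) = -18/11 (C(x) = 18*(-1/11) = -18/11)
b(1)*456 + C(13) = -11*456 - 18/11 = -5016 - 18/11 = -55194/11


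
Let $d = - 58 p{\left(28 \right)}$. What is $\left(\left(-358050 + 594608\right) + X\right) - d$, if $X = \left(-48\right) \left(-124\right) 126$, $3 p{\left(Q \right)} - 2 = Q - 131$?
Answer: $\frac{2953672}{3} \approx 9.8456 \cdot 10^{5}$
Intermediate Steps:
$p{\left(Q \right)} = -43 + \frac{Q}{3}$ ($p{\left(Q \right)} = \frac{2}{3} + \frac{Q - 131}{3} = \frac{2}{3} + \frac{-131 + Q}{3} = \frac{2}{3} + \left(- \frac{131}{3} + \frac{Q}{3}\right) = -43 + \frac{Q}{3}$)
$X = 749952$ ($X = 5952 \cdot 126 = 749952$)
$d = \frac{5858}{3}$ ($d = - 58 \left(-43 + \frac{1}{3} \cdot 28\right) = - 58 \left(-43 + \frac{28}{3}\right) = \left(-58\right) \left(- \frac{101}{3}\right) = \frac{5858}{3} \approx 1952.7$)
$\left(\left(-358050 + 594608\right) + X\right) - d = \left(\left(-358050 + 594608\right) + 749952\right) - \frac{5858}{3} = \left(236558 + 749952\right) - \frac{5858}{3} = 986510 - \frac{5858}{3} = \frac{2953672}{3}$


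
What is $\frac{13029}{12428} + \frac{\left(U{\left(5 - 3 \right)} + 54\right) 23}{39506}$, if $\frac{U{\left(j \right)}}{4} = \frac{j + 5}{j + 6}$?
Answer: $\frac{66394963}{61372571} \approx 1.0818$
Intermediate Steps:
$U{\left(j \right)} = \frac{4 \left(5 + j\right)}{6 + j}$ ($U{\left(j \right)} = 4 \frac{j + 5}{j + 6} = 4 \frac{5 + j}{6 + j} = \frac{4 \left(5 + j\right)}{6 + j}$)
$\frac{13029}{12428} + \frac{\left(U{\left(5 - 3 \right)} + 54\right) 23}{39506} = \frac{13029}{12428} + \frac{\left(\frac{4 \left(5 + \left(5 - 3\right)\right)}{6 + \left(5 - 3\right)} + 54\right) 23}{39506} = 13029 \cdot \frac{1}{12428} + \left(\frac{4 \left(5 + \left(5 - 3\right)\right)}{6 + \left(5 - 3\right)} + 54\right) 23 \cdot \frac{1}{39506} = \frac{13029}{12428} + \left(\frac{4 \left(5 + 2\right)}{6 + 2} + 54\right) 23 \cdot \frac{1}{39506} = \frac{13029}{12428} + \left(4 \cdot \frac{1}{8} \cdot 7 + 54\right) 23 \cdot \frac{1}{39506} = \frac{13029}{12428} + \left(\frac{7}{2} + 54\right) 23 \cdot \frac{1}{39506} = \frac{13029}{12428} + \frac{115}{2} \cdot 23 \cdot \frac{1}{39506} = \frac{13029}{12428} + \frac{2645}{2} \cdot \frac{1}{39506} = \frac{13029}{12428} + \frac{2645}{79012} = \frac{66394963}{61372571}$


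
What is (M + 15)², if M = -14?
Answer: 1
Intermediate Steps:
(M + 15)² = (-14 + 15)² = 1² = 1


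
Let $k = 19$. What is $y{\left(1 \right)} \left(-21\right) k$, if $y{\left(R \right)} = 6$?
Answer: $-2394$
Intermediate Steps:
$y{\left(1 \right)} \left(-21\right) k = 6 \left(-21\right) 19 = \left(-126\right) 19 = -2394$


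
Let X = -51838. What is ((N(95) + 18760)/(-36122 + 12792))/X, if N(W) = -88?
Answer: 4668/302345135 ≈ 1.5439e-5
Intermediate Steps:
((N(95) + 18760)/(-36122 + 12792))/X = ((-88 + 18760)/(-36122 + 12792))/(-51838) = (18672/(-23330))*(-1/51838) = (18672*(-1/23330))*(-1/51838) = -9336/11665*(-1/51838) = 4668/302345135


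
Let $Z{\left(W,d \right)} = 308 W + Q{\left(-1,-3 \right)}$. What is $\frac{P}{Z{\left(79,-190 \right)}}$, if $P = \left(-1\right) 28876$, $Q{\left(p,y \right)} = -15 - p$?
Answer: $- \frac{14438}{12159} \approx -1.1874$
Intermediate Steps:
$Z{\left(W,d \right)} = -14 + 308 W$ ($Z{\left(W,d \right)} = 308 W - 14 = -14 + 308 W$)
$P = -28876$
$\frac{P}{Z{\left(79,-190 \right)}} = - \frac{28876}{-14 + 308 \cdot 79} = - \frac{28876}{-14 + 24332} = - \frac{28876}{24318} = \left(-28876\right) \frac{1}{24318} = - \frac{14438}{12159}$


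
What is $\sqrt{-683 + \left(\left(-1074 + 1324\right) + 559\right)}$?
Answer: $3 \sqrt{14} \approx 11.225$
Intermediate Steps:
$\sqrt{-683 + \left(\left(-1074 + 1324\right) + 559\right)} = \sqrt{-683 + \left(250 + 559\right)} = \sqrt{-683 + 809} = \sqrt{126} = 3 \sqrt{14}$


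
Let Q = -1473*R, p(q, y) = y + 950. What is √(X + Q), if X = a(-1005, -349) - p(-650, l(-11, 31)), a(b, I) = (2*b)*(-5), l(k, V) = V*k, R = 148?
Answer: I*√208563 ≈ 456.69*I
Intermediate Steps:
p(q, y) = 950 + y
Q = -218004 (Q = -1473*148 = -218004)
a(b, I) = -10*b
X = 9441 (X = -10*(-1005) - (950 + 31*(-11)) = 10050 - (950 - 341) = 10050 - 1*609 = 10050 - 609 = 9441)
√(X + Q) = √(9441 - 218004) = √(-208563) = I*√208563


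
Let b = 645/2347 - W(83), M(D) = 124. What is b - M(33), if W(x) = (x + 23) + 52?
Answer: -661209/2347 ≈ -281.73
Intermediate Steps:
W(x) = 75 + x (W(x) = (23 + x) + 52 = 75 + x)
b = -370181/2347 (b = 645/2347 - (75 + 83) = 645*(1/2347) - 1*158 = 645/2347 - 158 = -370181/2347 ≈ -157.73)
b - M(33) = -370181/2347 - 1*124 = -370181/2347 - 124 = -661209/2347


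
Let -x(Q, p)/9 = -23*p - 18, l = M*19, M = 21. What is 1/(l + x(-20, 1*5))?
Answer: 1/1596 ≈ 0.00062657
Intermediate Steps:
l = 399 (l = 21*19 = 399)
x(Q, p) = 162 + 207*p (x(Q, p) = -9*(-23*p - 18) = -9*(-18 - 23*p) = 162 + 207*p)
1/(l + x(-20, 1*5)) = 1/(399 + (162 + 207*(1*5))) = 1/(399 + (162 + 207*5)) = 1/(399 + (162 + 1035)) = 1/(399 + 1197) = 1/1596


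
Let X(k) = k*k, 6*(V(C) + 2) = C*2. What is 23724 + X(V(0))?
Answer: 23728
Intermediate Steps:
V(C) = -2 + C/3 (V(C) = -2 + (C*2)/6 = -2 + (2*C)/6 = -2 + C/3)
X(k) = k²
23724 + X(V(0)) = 23724 + (-2 + (⅓)*0)² = 23724 + (-2 + 0)² = 23724 + (-2)² = 23724 + 4 = 23728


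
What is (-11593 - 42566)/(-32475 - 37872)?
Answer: 18053/23449 ≈ 0.76988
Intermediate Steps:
(-11593 - 42566)/(-32475 - 37872) = -54159/(-70347) = -54159*(-1/70347) = 18053/23449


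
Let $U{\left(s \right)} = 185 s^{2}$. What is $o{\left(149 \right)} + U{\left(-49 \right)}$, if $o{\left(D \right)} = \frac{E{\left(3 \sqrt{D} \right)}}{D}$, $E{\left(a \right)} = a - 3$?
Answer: $\frac{66183562}{149} + \frac{3 \sqrt{149}}{149} \approx 4.4419 \cdot 10^{5}$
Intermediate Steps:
$E{\left(a \right)} = -3 + a$
$o{\left(D \right)} = \frac{-3 + 3 \sqrt{D}}{D}$
$o{\left(149 \right)} + U{\left(-49 \right)} = \frac{3 \left(-1 + \sqrt{149}\right)}{149} + 185 \left(-49\right)^{2} = 3 \cdot \frac{1}{149} \left(-1 + \sqrt{149}\right) + 185 \cdot 2401 = \left(- \frac{3}{149} + \frac{3 \sqrt{149}}{149}\right) + 444185 = \frac{66183562}{149} + \frac{3 \sqrt{149}}{149}$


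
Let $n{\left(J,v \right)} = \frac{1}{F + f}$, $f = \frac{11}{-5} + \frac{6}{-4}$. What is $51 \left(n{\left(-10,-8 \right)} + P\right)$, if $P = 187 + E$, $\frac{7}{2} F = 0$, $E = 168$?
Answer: $\frac{669375}{37} \approx 18091.0$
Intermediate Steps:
$f = - \frac{37}{10}$ ($f = 11 \left(- \frac{1}{5}\right) + 6 \left(- \frac{1}{4}\right) = - \frac{11}{5} - \frac{3}{2} = - \frac{37}{10} \approx -3.7$)
$F = 0$ ($F = \frac{2}{7} \cdot 0 = 0$)
$P = 355$ ($P = 187 + 168 = 355$)
$n{\left(J,v \right)} = - \frac{10}{37}$ ($n{\left(J,v \right)} = \frac{1}{0 - \frac{37}{10}} = \frac{1}{- \frac{37}{10}} = - \frac{10}{37}$)
$51 \left(n{\left(-10,-8 \right)} + P\right) = 51 \left(- \frac{10}{37} + 355\right) = 51 \cdot \frac{13125}{37} = \frac{669375}{37}$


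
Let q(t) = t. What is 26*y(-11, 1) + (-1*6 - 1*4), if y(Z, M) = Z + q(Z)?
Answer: -582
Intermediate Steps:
y(Z, M) = 2*Z (y(Z, M) = Z + Z = 2*Z)
26*y(-11, 1) + (-1*6 - 1*4) = 26*(2*(-11)) + (-1*6 - 1*4) = 26*(-22) + (-6 - 4) = -572 - 10 = -582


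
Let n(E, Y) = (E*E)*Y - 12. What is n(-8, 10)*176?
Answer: 110528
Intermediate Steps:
n(E, Y) = -12 + Y*E² (n(E, Y) = E²*Y - 12 = Y*E² - 12 = -12 + Y*E²)
n(-8, 10)*176 = (-12 + 10*(-8)²)*176 = (-12 + 10*64)*176 = (-12 + 640)*176 = 628*176 = 110528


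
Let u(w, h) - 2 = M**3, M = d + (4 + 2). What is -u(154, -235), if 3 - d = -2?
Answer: -1333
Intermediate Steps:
d = 5 (d = 3 - 1*(-2) = 3 + 2 = 5)
M = 11 (M = 5 + (4 + 2) = 5 + 6 = 11)
u(w, h) = 1333 (u(w, h) = 2 + 11**3 = 2 + 1331 = 1333)
-u(154, -235) = -1*1333 = -1333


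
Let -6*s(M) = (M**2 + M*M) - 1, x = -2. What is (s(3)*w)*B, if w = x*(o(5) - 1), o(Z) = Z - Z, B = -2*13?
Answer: 442/3 ≈ 147.33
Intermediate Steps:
B = -26
o(Z) = 0
w = 2 (w = -2*(0 - 1) = -2*(-1) = 2)
s(M) = 1/6 - M**2/3 (s(M) = -((M**2 + M*M) - 1)/6 = -((M**2 + M**2) - 1)/6 = -(2*M**2 - 1)/6 = -(-1 + 2*M**2)/6 = 1/6 - M**2/3)
(s(3)*w)*B = ((1/6 - 1/3*3**2)*2)*(-26) = ((1/6 - 1/3*9)*2)*(-26) = ((1/6 - 3)*2)*(-26) = -17/6*2*(-26) = -17/3*(-26) = 442/3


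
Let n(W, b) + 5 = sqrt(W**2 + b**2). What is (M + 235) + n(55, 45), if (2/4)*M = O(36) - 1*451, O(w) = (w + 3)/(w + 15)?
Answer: -11398/17 + 5*sqrt(202) ≈ -599.41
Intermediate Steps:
O(w) = (3 + w)/(15 + w)
n(W, b) = -5 + sqrt(W**2 + b**2)
M = -15308/17 (M = 2*((3 + 36)/(15 + 36) - 1*451) = 2*(39/51 - 451) = 2*((1/51)*39 - 451) = 2*(13/17 - 451) = 2*(-7654/17) = -15308/17 ≈ -900.47)
(M + 235) + n(55, 45) = (-15308/17 + 235) + (-5 + sqrt(55**2 + 45**2)) = -11313/17 + (-5 + sqrt(3025 + 2025)) = -11313/17 + (-5 + sqrt(5050)) = -11313/17 + (-5 + 5*sqrt(202)) = -11398/17 + 5*sqrt(202)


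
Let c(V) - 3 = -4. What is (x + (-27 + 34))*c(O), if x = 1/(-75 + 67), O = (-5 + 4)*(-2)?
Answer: -55/8 ≈ -6.8750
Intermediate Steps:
O = 2 (O = -1*(-2) = 2)
c(V) = -1 (c(V) = 3 - 4 = -1)
x = -1/8 (x = 1/(-8) = -1/8 ≈ -0.12500)
(x + (-27 + 34))*c(O) = (-1/8 + (-27 + 34))*(-1) = (-1/8 + 7)*(-1) = (55/8)*(-1) = -55/8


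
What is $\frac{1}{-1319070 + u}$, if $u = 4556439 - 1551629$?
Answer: $\frac{1}{1685740} \approx 5.9321 \cdot 10^{-7}$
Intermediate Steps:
$u = 3004810$
$\frac{1}{-1319070 + u} = \frac{1}{-1319070 + 3004810} = \frac{1}{1685740}$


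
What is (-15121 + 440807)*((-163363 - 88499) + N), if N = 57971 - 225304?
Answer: -178445442770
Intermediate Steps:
N = -167333
(-15121 + 440807)*((-163363 - 88499) + N) = (-15121 + 440807)*((-163363 - 88499) - 167333) = 425686*(-251862 - 167333) = 425686*(-419195) = -178445442770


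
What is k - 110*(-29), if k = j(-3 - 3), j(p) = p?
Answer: 3184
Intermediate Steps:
k = -6 (k = -3 - 3 = -6)
k - 110*(-29) = -6 - 110*(-29) = -6 + 3190 = 3184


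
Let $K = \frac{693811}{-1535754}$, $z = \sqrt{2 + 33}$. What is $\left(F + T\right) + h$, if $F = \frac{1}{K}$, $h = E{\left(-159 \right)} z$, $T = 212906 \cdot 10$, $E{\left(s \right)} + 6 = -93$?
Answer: $\frac{1477163711906}{693811} - 99 \sqrt{35} \approx 2.1285 \cdot 10^{6}$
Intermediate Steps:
$E{\left(s \right)} = -99$ ($E{\left(s \right)} = -6 - 93 = -99$)
$z = \sqrt{35} \approx 5.9161$
$T = 2129060$
$K = - \frac{693811}{1535754}$ ($K = 693811 \left(- \frac{1}{1535754}\right) = - \frac{693811}{1535754} \approx -0.45177$)
$h = - 99 \sqrt{35} \approx -585.69$
$F = - \frac{1535754}{693811}$ ($F = \frac{1}{- \frac{693811}{1535754}} = - \frac{1535754}{693811} \approx -2.2135$)
$\left(F + T\right) + h = \left(- \frac{1535754}{693811} + 2129060\right) - 99 \sqrt{35} = \frac{1477163711906}{693811} - 99 \sqrt{35}$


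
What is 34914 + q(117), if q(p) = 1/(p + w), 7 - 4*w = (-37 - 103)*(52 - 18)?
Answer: 182774794/5235 ≈ 34914.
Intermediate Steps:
w = 4767/4 (w = 7/4 - (-37 - 103)*(52 - 18)/4 = 7/4 - (-35)*34 = 7/4 - 1/4*(-4760) = 7/4 + 1190 = 4767/4 ≈ 1191.8)
q(p) = 1/(4767/4 + p) (q(p) = 1/(p + 4767/4) = 1/(4767/4 + p))
34914 + q(117) = 34914 + 4/(4767 + 4*117) = 34914 + 4/(4767 + 468) = 34914 + 4/5235 = 182774794/5235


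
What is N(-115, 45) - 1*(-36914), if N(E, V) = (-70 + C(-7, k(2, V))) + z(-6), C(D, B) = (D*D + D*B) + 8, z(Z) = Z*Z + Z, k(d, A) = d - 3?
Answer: 36938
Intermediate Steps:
k(d, A) = -3 + d
z(Z) = Z + Z² (z(Z) = Z² + Z = Z + Z²)
C(D, B) = 8 + D² + B*D (C(D, B) = (D² + B*D) + 8 = 8 + D² + B*D)
N(E, V) = 24 (N(E, V) = (-70 + (8 + (-7)² + (-3 + 2)*(-7))) - 6*(1 - 6) = (-70 + (8 + 49 - 1*(-7))) - 6*(-5) = (-70 + (8 + 49 + 7)) + 30 = (-70 + 64) + 30 = -6 + 30 = 24)
N(-115, 45) - 1*(-36914) = 24 - 1*(-36914) = 24 + 36914 = 36938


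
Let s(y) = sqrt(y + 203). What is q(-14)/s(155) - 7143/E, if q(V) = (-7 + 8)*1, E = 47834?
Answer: -7143/47834 + sqrt(358)/358 ≈ -0.096477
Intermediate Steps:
q(V) = 1 (q(V) = 1*1 = 1)
s(y) = sqrt(203 + y)
q(-14)/s(155) - 7143/E = 1/sqrt(203 + 155) - 7143/47834 = 1/sqrt(358) - 7143*1/47834 = 1*(sqrt(358)/358) - 7143/47834 = sqrt(358)/358 - 7143/47834 = -7143/47834 + sqrt(358)/358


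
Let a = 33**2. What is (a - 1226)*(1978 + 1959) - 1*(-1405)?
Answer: -537964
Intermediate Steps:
a = 1089
(a - 1226)*(1978 + 1959) - 1*(-1405) = (1089 - 1226)*(1978 + 1959) - 1*(-1405) = -137*3937 + 1405 = -539369 + 1405 = -537964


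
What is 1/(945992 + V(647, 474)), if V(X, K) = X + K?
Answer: 1/947113 ≈ 1.0558e-6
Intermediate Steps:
V(X, K) = K + X
1/(945992 + V(647, 474)) = 1/(945992 + (474 + 647)) = 1/(945992 + 1121) = 1/947113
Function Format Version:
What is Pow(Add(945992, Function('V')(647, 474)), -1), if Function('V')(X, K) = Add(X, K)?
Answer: Rational(1, 947113) ≈ 1.0558e-6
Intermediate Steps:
Function('V')(X, K) = Add(K, X)
Pow(Add(945992, Function('V')(647, 474)), -1) = Pow(Add(945992, Add(474, 647)), -1) = Pow(Add(945992, 1121), -1) = Pow(947113, -1) = Rational(1, 947113)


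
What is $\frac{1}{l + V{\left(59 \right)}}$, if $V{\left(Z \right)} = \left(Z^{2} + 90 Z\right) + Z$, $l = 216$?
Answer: $\frac{1}{9066} \approx 0.0001103$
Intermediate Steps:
$V{\left(Z \right)} = Z^{2} + 91 Z$
$\frac{1}{l + V{\left(59 \right)}} = \frac{1}{216 + 59 \left(91 + 59\right)} = \frac{1}{216 + 59 \cdot 150} = \frac{1}{216 + 8850} = \frac{1}{9066}$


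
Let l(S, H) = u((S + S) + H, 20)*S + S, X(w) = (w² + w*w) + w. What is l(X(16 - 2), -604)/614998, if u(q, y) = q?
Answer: 42427/307499 ≈ 0.13797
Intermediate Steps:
X(w) = w + 2*w² (X(w) = (w² + w²) + w = 2*w² + w = w + 2*w²)
l(S, H) = S + S*(H + 2*S) (l(S, H) = ((S + S) + H)*S + S = (2*S + H)*S + S = (H + 2*S)*S + S = S*(H + 2*S) + S = S + S*(H + 2*S))
l(X(16 - 2), -604)/614998 = (((16 - 2)*(1 + 2*(16 - 2)))*(1 - 604 + 2*((16 - 2)*(1 + 2*(16 - 2)))))/614998 = ((14*(1 + 2*14))*(1 - 604 + 2*(14*(1 + 2*14))))*(1/614998) = ((14*(1 + 28))*(1 - 604 + 2*(14*(1 + 28))))*(1/614998) = ((14*29)*(1 - 604 + 2*(14*29)))*(1/614998) = (406*(1 - 604 + 2*406))*(1/614998) = (406*(1 - 604 + 812))*(1/614998) = (406*209)*(1/614998) = 84854*(1/614998) = 42427/307499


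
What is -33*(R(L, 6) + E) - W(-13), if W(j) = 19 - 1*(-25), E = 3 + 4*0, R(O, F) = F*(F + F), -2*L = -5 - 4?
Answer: -2519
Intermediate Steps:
L = 9/2 (L = -(-5 - 4)/2 = -½*(-9) = 9/2 ≈ 4.5000)
R(O, F) = 2*F² (R(O, F) = F*(2*F) = 2*F²)
E = 3 (E = 3 + 0 = 3)
W(j) = 44 (W(j) = 19 + 25 = 44)
-33*(R(L, 6) + E) - W(-13) = -33*(2*6² + 3) - 1*44 = -33*(2*36 + 3) - 44 = -33*(72 + 3) - 44 = -33*75 - 44 = -2475 - 44 = -2519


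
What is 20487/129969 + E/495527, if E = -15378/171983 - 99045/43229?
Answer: 11556158237804650/73314204456891111 ≈ 0.15763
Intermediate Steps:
E = -56909427/23905637 (E = -15378*1/171983 - 99045*1/43229 = -15378/171983 - 99045/43229 = -56909427/23905637 ≈ -2.3806)
20487/129969 + E/495527 = 20487/129969 - 56909427/23905637/495527 = 20487*(1/129969) - 56909427/23905637*1/495527 = 6829/43323 - 56909427/11845888585699 = 11556158237804650/73314204456891111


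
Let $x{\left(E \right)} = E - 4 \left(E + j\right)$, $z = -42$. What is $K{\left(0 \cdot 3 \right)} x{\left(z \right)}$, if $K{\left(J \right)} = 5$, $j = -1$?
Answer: $650$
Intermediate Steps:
$x{\left(E \right)} = 4 - 3 E$ ($x{\left(E \right)} = E - 4 \left(E - 1\right) = E - 4 \left(-1 + E\right) = E - \left(-4 + 4 E\right) = 4 - 3 E$)
$K{\left(0 \cdot 3 \right)} x{\left(z \right)} = 5 \left(4 - -126\right) = 5 \left(4 + 126\right) = 5 \cdot 130 = 650$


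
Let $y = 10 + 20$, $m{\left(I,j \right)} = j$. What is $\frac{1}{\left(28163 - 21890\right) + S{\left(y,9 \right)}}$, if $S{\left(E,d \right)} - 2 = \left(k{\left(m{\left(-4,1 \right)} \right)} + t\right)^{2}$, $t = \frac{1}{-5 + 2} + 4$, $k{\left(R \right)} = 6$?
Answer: $\frac{9}{57316} \approx 0.00015702$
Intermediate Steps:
$y = 30$
$t = \frac{11}{3}$ ($t = \frac{1}{-3} + 4 = - \frac{1}{3} + 4 = \frac{11}{3} \approx 3.6667$)
$S{\left(E,d \right)} = \frac{859}{9}$ ($S{\left(E,d \right)} = 2 + \left(6 + \frac{11}{3}\right)^{2} = 2 + \left(\frac{29}{3}\right)^{2} = 2 + \frac{841}{9} = \frac{859}{9}$)
$\frac{1}{\left(28163 - 21890\right) + S{\left(y,9 \right)}} = \frac{1}{\left(28163 - 21890\right) + \frac{859}{9}} = \frac{1}{6273 + \frac{859}{9}} = \frac{1}{\frac{57316}{9}} = \frac{9}{57316}$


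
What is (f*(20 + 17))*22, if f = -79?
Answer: -64306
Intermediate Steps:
(f*(20 + 17))*22 = -79*(20 + 17)*22 = -79*37*22 = -2923*22 = -64306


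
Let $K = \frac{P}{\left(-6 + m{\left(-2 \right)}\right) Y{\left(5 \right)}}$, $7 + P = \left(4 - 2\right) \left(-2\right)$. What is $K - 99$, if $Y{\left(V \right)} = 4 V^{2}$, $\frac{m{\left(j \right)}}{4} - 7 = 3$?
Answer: $- \frac{336611}{3400} \approx -99.003$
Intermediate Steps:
$m{\left(j \right)} = 40$ ($m{\left(j \right)} = 28 + 4 \cdot 3 = 28 + 12 = 40$)
$P = -11$ ($P = -7 + \left(4 - 2\right) \left(-2\right) = -7 + 2 \left(-2\right) = -7 - 4 = -11$)
$K = - \frac{11}{3400}$ ($K = - \frac{11}{\left(-6 + 40\right) 4 \cdot 5^{2}} = - \frac{11}{34 \cdot 4 \cdot 25} = - \frac{11}{34 \cdot 100} = - \frac{11}{3400} \approx -0.0032353$)
$K - 99 = - \frac{11}{3400} - 99 = - \frac{336611}{3400}$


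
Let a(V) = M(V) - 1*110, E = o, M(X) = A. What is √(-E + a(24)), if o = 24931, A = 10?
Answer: I*√25031 ≈ 158.21*I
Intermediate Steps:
M(X) = 10
E = 24931
a(V) = -100 (a(V) = 10 - 1*110 = 10 - 110 = -100)
√(-E + a(24)) = √(-1*24931 - 100) = √(-24931 - 100) = √(-25031) = I*√25031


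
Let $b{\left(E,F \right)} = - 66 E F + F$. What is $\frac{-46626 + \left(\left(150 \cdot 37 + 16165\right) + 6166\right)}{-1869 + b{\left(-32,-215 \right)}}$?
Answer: $\frac{18745}{456164} \approx 0.041093$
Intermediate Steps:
$b{\left(E,F \right)} = F - 66 E F$ ($b{\left(E,F \right)} = - 66 E F + F = F - 66 E F$)
$\frac{-46626 + \left(\left(150 \cdot 37 + 16165\right) + 6166\right)}{-1869 + b{\left(-32,-215 \right)}} = \frac{-46626 + \left(\left(150 \cdot 37 + 16165\right) + 6166\right)}{-1869 - 215 \left(1 - -2112\right)} = \frac{-46626 + \left(\left(5550 + 16165\right) + 6166\right)}{-1869 - 215 \left(1 + 2112\right)} = \frac{-46626 + \left(21715 + 6166\right)}{-1869 - 454295} = \frac{-46626 + 27881}{-1869 - 454295} = - \frac{18745}{-456164} = \left(-18745\right) \left(- \frac{1}{456164}\right) = \frac{18745}{456164}$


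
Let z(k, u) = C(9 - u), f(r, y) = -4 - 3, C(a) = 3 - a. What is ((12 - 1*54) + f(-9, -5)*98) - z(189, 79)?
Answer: -801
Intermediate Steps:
f(r, y) = -7
z(k, u) = -6 + u (z(k, u) = 3 - (9 - u) = 3 + (-9 + u) = -6 + u)
((12 - 1*54) + f(-9, -5)*98) - z(189, 79) = ((12 - 1*54) - 7*98) - (-6 + 79) = ((12 - 54) - 686) - 1*73 = (-42 - 686) - 73 = -728 - 73 = -801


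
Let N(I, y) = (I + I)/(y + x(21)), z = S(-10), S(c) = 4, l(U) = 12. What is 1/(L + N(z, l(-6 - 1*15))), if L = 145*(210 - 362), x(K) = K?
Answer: -33/727312 ≈ -4.5373e-5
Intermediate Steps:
z = 4
N(I, y) = 2*I/(21 + y) (N(I, y) = (I + I)/(y + 21) = (2*I)/(21 + y) = 2*I/(21 + y))
L = -22040 (L = 145*(-152) = -22040)
1/(L + N(z, l(-6 - 1*15))) = 1/(-22040 + 2*4/(21 + 12)) = 1/(-22040 + 2*4/33) = 1/(-22040 + 2*4*(1/33)) = 1/(-22040 + 8/33) = 1/(-727312/33) = -33/727312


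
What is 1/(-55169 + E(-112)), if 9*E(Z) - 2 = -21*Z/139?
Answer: -1251/69013789 ≈ -1.8127e-5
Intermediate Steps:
E(Z) = 2/9 - 7*Z/417 (E(Z) = 2/9 + (-21*Z/139)/9 = 2/9 - 7*Z/417)
1/(-55169 + E(-112)) = 1/(-55169 + (2/9 - 7/417*(-112))) = 1/(-55169 + (2/9 + 784/417)) = 1/(-55169 + 2630/1251) = 1/(-69013789/1251) = -1251/69013789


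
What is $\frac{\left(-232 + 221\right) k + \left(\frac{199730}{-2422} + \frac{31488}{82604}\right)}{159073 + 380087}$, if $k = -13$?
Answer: $\frac{25390275}{224725131946} \approx 0.00011298$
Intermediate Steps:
$\frac{\left(-232 + 221\right) k + \left(\frac{199730}{-2422} + \frac{31488}{82604}\right)}{159073 + 380087} = \frac{\left(-232 + 221\right) \left(-13\right) + \left(\frac{199730}{-2422} + \frac{31488}{82604}\right)}{159073 + 380087} = \frac{\left(-11\right) \left(-13\right) + \left(199730 \left(- \frac{1}{2422}\right) + 31488 \cdot \frac{1}{82604}\right)}{539160} = \left(143 + \left(- \frac{99865}{1211} + \frac{7872}{20651}\right)\right) \frac{1}{539160} = \left(143 - \frac{2052779123}{25008361}\right) \frac{1}{539160} = \frac{1523416500}{25008361} \cdot \frac{1}{539160} = \frac{25390275}{224725131946}$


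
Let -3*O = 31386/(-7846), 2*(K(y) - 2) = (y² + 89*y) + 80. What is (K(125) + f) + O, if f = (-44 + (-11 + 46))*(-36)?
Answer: 53911174/3923 ≈ 13742.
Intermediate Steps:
K(y) = 42 + y²/2 + 89*y/2 (K(y) = 2 + ((y² + 89*y) + 80)/2 = 2 + (80 + y² + 89*y)/2 = 2 + (40 + y²/2 + 89*y/2) = 42 + y²/2 + 89*y/2)
f = 324 (f = (-44 + 35)*(-36) = -9*(-36) = 324)
O = 5231/3923 (O = -10462/(-7846) = -10462*(-1)/7846 = -⅓*(-15693/3923) = 5231/3923 ≈ 1.3334)
(K(125) + f) + O = ((42 + (½)*125² + (89/2)*125) + 324) + 5231/3923 = ((42 + (½)*15625 + 11125/2) + 324) + 5231/3923 = ((42 + 15625/2 + 11125/2) + 324) + 5231/3923 = (13417 + 324) + 5231/3923 = 13741 + 5231/3923 = 53911174/3923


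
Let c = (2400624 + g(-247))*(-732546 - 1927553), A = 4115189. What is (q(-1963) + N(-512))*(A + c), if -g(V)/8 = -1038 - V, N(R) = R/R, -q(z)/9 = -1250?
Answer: -72037075773406809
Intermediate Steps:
q(z) = 11250 (q(z) = -9*(-1250) = 11250)
N(R) = 1
g(V) = 8304 + 8*V (g(V) = -8*(-1038 - V) = 8304 + 8*V)
c = -6402730608248 (c = (2400624 + (8304 + 8*(-247)))*(-732546 - 1927553) = (2400624 + (8304 - 1976))*(-2660099) = (2400624 + 6328)*(-2660099) = 2406952*(-2660099) = -6402730608248)
(q(-1963) + N(-512))*(A + c) = (11250 + 1)*(4115189 - 6402730608248) = 11251*(-6402726493059) = -72037075773406809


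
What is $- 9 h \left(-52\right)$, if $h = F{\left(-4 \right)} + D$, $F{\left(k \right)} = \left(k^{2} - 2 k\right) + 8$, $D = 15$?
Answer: $21996$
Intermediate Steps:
$F{\left(k \right)} = 8 + k^{2} - 2 k$
$h = 47$ ($h = \left(8 + \left(-4\right)^{2} - -8\right) + 15 = \left(8 + 16 + 8\right) + 15 = 32 + 15 = 47$)
$- 9 h \left(-52\right) = \left(-9\right) 47 \left(-52\right) = \left(-423\right) \left(-52\right) = 21996$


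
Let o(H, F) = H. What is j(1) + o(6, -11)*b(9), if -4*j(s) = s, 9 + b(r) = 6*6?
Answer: 647/4 ≈ 161.75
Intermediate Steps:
b(r) = 27 (b(r) = -9 + 6*6 = -9 + 36 = 27)
j(s) = -s/4
j(1) + o(6, -11)*b(9) = -¼*1 + 6*27 = -¼ + 162 = 647/4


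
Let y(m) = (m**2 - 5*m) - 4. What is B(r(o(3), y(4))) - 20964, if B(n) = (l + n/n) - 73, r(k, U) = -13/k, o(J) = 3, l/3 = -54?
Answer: -21198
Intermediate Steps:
l = -162 (l = 3*(-54) = -162)
y(m) = -4 + m**2 - 5*m
B(n) = -234 (B(n) = (-162 + n/n) - 73 = (-162 + 1) - 73 = -161 - 73 = -234)
B(r(o(3), y(4))) - 20964 = -234 - 20964 = -21198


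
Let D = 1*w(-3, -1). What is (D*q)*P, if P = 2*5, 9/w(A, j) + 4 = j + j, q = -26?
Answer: 390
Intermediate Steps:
w(A, j) = 9/(-4 + 2*j) (w(A, j) = 9/(-4 + (j + j)) = 9/(-4 + 2*j))
D = -3/2 (D = 1*(9/(2*(-2 - 1))) = 1*((9/2)/(-3)) = 1*((9/2)*(-⅓)) = 1*(-3/2) = -3/2 ≈ -1.5000)
P = 10
(D*q)*P = -3/2*(-26)*10 = 39*10 = 390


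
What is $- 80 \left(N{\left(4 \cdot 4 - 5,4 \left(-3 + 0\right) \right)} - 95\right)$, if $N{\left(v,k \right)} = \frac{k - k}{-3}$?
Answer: $7600$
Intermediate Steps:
$N{\left(v,k \right)} = 0$ ($N{\left(v,k \right)} = 0 \left(- \frac{1}{3}\right) = 0$)
$- 80 \left(N{\left(4 \cdot 4 - 5,4 \left(-3 + 0\right) \right)} - 95\right) = - 80 \left(0 - 95\right) = \left(-80\right) \left(-95\right) = 7600$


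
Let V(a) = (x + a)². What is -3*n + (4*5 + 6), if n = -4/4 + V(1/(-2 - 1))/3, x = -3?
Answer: 161/9 ≈ 17.889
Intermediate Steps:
V(a) = (-3 + a)²
n = 73/27 (n = -4/4 + (-3 + 1/(-2 - 1))²/3 = -4*¼ + (-3 + 1/(-3))²*(⅓) = -1 + (-3 - ⅓)²*(⅓) = -1 + (-10/3)²*(⅓) = -1 + (100/9)*(⅓) = -1 + 100/27 = 73/27 ≈ 2.7037)
-3*n + (4*5 + 6) = -3*73/27 + (4*5 + 6) = -73/9 + (20 + 6) = -73/9 + 26 = 161/9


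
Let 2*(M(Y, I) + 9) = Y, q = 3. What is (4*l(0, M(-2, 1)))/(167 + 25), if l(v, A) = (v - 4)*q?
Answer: -¼ ≈ -0.25000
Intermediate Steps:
M(Y, I) = -9 + Y/2
l(v, A) = -12 + 3*v (l(v, A) = (v - 4)*3 = (-4 + v)*3 = -12 + 3*v)
(4*l(0, M(-2, 1)))/(167 + 25) = (4*(-12 + 3*0))/(167 + 25) = (4*(-12 + 0))/192 = (4*(-12))*(1/192) = -48*1/192 = -¼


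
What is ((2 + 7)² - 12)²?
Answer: 4761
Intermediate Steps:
((2 + 7)² - 12)² = (9² - 12)² = (81 - 12)² = 69² = 4761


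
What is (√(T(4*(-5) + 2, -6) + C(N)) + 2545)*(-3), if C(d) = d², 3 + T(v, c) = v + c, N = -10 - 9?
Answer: -7635 - 3*√334 ≈ -7689.8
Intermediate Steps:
N = -19
T(v, c) = -3 + c + v (T(v, c) = -3 + (v + c) = -3 + (c + v) = -3 + c + v)
(√(T(4*(-5) + 2, -6) + C(N)) + 2545)*(-3) = (√((-3 - 6 + (4*(-5) + 2)) + (-19)²) + 2545)*(-3) = (√((-3 - 6 + (-20 + 2)) + 361) + 2545)*(-3) = (√((-3 - 6 - 18) + 361) + 2545)*(-3) = (√(-27 + 361) + 2545)*(-3) = (√334 + 2545)*(-3) = (2545 + √334)*(-3) = -7635 - 3*√334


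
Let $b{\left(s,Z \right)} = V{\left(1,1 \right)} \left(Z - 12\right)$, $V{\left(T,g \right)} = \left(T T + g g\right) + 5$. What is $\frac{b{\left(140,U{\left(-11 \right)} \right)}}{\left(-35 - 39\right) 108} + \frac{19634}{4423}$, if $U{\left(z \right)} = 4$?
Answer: $\frac{19645327}{4418577} \approx 4.4461$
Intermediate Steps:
$V{\left(T,g \right)} = 5 + T^{2} + g^{2}$ ($V{\left(T,g \right)} = \left(T^{2} + g^{2}\right) + 5 = 5 + T^{2} + g^{2}$)
$b{\left(s,Z \right)} = -84 + 7 Z$ ($b{\left(s,Z \right)} = \left(5 + 1^{2} + 1^{2}\right) \left(Z - 12\right) = \left(5 + 1 + 1\right) \left(Z - 12\right) = 7 \left(-12 + Z\right) = -84 + 7 Z$)
$\frac{b{\left(140,U{\left(-11 \right)} \right)}}{\left(-35 - 39\right) 108} + \frac{19634}{4423} = \frac{-84 + 7 \cdot 4}{\left(-35 - 39\right) 108} + \frac{19634}{4423} = \frac{-84 + 28}{\left(-74\right) 108} + 19634 \cdot \frac{1}{4423} = - \frac{56}{-7992} + \frac{19634}{4423} = \left(-56\right) \left(- \frac{1}{7992}\right) + \frac{19634}{4423} = \frac{7}{999} + \frac{19634}{4423} = \frac{19645327}{4418577}$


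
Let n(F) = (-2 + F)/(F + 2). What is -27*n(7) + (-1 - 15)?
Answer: -31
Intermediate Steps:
n(F) = (-2 + F)/(2 + F)
-27*n(7) + (-1 - 15) = -27*(-2 + 7)/(2 + 7) + (-1 - 15) = -27*5/9 - 16 = -15 - 16 = -31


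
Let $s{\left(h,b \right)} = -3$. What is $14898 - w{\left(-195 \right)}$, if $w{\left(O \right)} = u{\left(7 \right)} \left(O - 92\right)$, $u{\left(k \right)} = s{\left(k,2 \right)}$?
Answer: $14037$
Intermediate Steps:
$u{\left(k \right)} = -3$
$w{\left(O \right)} = 276 - 3 O$ ($w{\left(O \right)} = - 3 \left(O - 92\right) = - 3 \left(-92 + O\right) = 276 - 3 O$)
$14898 - w{\left(-195 \right)} = 14898 - \left(276 - -585\right) = 14898 - \left(276 + 585\right) = 14898 - 861 = 14037$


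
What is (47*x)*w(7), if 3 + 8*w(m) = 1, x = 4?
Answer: -47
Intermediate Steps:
w(m) = -1/4 (w(m) = -3/8 + (1/8)*1 = -3/8 + 1/8 = -1/4)
(47*x)*w(7) = (47*4)*(-1/4) = 188*(-1/4) = -47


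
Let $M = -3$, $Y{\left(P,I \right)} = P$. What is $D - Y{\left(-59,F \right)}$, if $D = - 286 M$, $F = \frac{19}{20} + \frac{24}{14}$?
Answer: $917$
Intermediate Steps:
$F = \frac{373}{140}$ ($F = 19 \cdot \frac{1}{20} + 24 \cdot \frac{1}{14} = \frac{19}{20} + \frac{12}{7} = \frac{373}{140} \approx 2.6643$)
$D = 858$ ($D = \left(-286\right) \left(-3\right) = 858$)
$D - Y{\left(-59,F \right)} = 858 - -59 = 858 + 59 = 917$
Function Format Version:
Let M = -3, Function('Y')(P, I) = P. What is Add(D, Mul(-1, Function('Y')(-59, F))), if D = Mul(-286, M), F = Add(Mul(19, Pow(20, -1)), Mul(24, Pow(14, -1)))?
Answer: 917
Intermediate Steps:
F = Rational(373, 140) (F = Add(Mul(19, Rational(1, 20)), Mul(24, Rational(1, 14))) = Add(Rational(19, 20), Rational(12, 7)) = Rational(373, 140) ≈ 2.6643)
D = 858 (D = Mul(-286, -3) = 858)
Add(D, Mul(-1, Function('Y')(-59, F))) = Add(858, Mul(-1, -59)) = Add(858, 59) = 917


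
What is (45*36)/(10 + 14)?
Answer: 135/2 ≈ 67.500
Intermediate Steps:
(45*36)/(10 + 14) = 1620/24 = 1620*(1/24) = 135/2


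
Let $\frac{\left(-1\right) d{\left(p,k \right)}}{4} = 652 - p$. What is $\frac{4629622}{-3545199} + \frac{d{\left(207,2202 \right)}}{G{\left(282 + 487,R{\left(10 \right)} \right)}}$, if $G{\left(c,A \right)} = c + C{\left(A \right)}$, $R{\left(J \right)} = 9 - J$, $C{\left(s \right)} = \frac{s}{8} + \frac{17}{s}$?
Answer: $- \frac{5222054006}{1421624799} \approx -3.6733$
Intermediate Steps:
$C{\left(s \right)} = \frac{17}{s} + \frac{s}{8}$ ($C{\left(s \right)} = s \frac{1}{8} + \frac{17}{s} = \frac{s}{8} + \frac{17}{s} = \frac{17}{s} + \frac{s}{8}$)
$d{\left(p,k \right)} = -2608 + 4 p$ ($d{\left(p,k \right)} = - 4 \left(652 - p\right) = -2608 + 4 p$)
$G{\left(c,A \right)} = c + \frac{17}{A} + \frac{A}{8}$ ($G{\left(c,A \right)} = c + \left(\frac{17}{A} + \frac{A}{8}\right) = c + \frac{17}{A} + \frac{A}{8}$)
$\frac{4629622}{-3545199} + \frac{d{\left(207,2202 \right)}}{G{\left(282 + 487,R{\left(10 \right)} \right)}} = \frac{4629622}{-3545199} + \frac{-2608 + 4 \cdot 207}{\left(282 + 487\right) + \frac{17}{9 - 10} + \frac{9 - 10}{8}} = 4629622 \left(- \frac{1}{3545199}\right) + \frac{-2608 + 828}{769 + \frac{17}{9 - 10} + \frac{9 - 10}{8}} = - \frac{4629622}{3545199} - \frac{1780}{769 + \frac{17}{-1} + \frac{1}{8} \left(-1\right)} = - \frac{4629622}{3545199} - \frac{1780}{769 + 17 \left(-1\right) - \frac{1}{8}} = - \frac{4629622}{3545199} - \frac{1780}{769 - 17 - \frac{1}{8}} = - \frac{4629622}{3545199} - \frac{1780}{\frac{6015}{8}} = - \frac{4629622}{3545199} - \frac{2848}{1203} = - \frac{5222054006}{1421624799}$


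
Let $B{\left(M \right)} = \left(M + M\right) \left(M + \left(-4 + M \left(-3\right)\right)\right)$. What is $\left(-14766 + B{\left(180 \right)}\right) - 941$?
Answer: $-146747$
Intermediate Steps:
$B{\left(M \right)} = 2 M \left(-4 - 2 M\right)$ ($B{\left(M \right)} = 2 M \left(M - \left(4 + 3 M\right)\right) = 2 M \left(-4 - 2 M\right)$)
$\left(-14766 + B{\left(180 \right)}\right) - 941 = \left(-14766 - 720 \left(2 + 180\right)\right) - 941 = \left(-14766 - 720 \cdot 182\right) - 941 = \left(-14766 - 131040\right) - 941 = -145806 - 941 = -146747$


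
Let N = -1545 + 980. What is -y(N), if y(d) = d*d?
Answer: -319225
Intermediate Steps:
N = -565
y(d) = d²
-y(N) = -1*(-565)² = -1*319225 = -319225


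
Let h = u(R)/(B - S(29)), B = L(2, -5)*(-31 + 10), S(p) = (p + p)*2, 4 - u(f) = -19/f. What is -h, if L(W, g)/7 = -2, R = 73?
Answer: -311/12994 ≈ -0.023934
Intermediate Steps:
u(f) = 4 + 19/f (u(f) = 4 - (-19)/f = 4 + 19/f)
L(W, g) = -14 (L(W, g) = 7*(-2) = -14)
S(p) = 4*p (S(p) = (2*p)*2 = 4*p)
B = 294 (B = -14*(-31 + 10) = -14*(-21) = 294)
h = 311/12994 (h = (4 + 19/73)/(294 - 4*29) = (4 + 19*(1/73))/(294 - 1*116) = (4 + 19/73)/(294 - 116) = (311/73)/178 = (311/73)*(1/178) = 311/12994 ≈ 0.023934)
-h = -1*311/12994 = -311/12994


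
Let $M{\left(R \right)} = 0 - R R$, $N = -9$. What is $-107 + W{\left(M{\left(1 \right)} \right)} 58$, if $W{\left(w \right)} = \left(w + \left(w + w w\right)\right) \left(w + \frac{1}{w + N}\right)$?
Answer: $- \frac{216}{5} \approx -43.2$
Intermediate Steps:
$M{\left(R \right)} = - R^{2}$ ($M{\left(R \right)} = 0 - R^{2} = - R^{2}$)
$W{\left(w \right)} = \left(w + \frac{1}{-9 + w}\right) \left(w^{2} + 2 w\right)$ ($W{\left(w \right)} = \left(w + \left(w + w w\right)\right) \left(w + \frac{1}{w - 9}\right) = \left(w + \left(w + w^{2}\right)\right) \left(w + \frac{1}{-9 + w}\right) = \left(w^{2} + 2 w\right) \left(w + \frac{1}{-9 + w}\right) = \left(w + \frac{1}{-9 + w}\right) \left(w^{2} + 2 w\right)$)
$-107 + W{\left(M{\left(1 \right)} \right)} 58 = -107 + \frac{- 1^{2} \left(2 + \left(- 1^{2}\right)^{3} - 17 \left(- 1^{2}\right) - 7 \left(- 1^{2}\right)^{2}\right)}{-9 - 1^{2}} \cdot 58 = -107 + \frac{\left(-1\right) 1 \left(2 + \left(\left(-1\right) 1\right)^{3} - 17 \left(\left(-1\right) 1\right) - 7 \left(\left(-1\right) 1\right)^{2}\right)}{-9 - 1} \cdot 58 = -107 + - \frac{2 + \left(-1\right)^{3} - -17 - 7 \left(-1\right)^{2}}{-9 - 1} \cdot 58 = -107 + - \frac{2 - 1 + 17 - 7}{-10} \cdot 58 = -107 + \left(-1\right) \left(- \frac{1}{10}\right) \left(2 - 1 + 17 - 7\right) 58 = -107 + \left(-1\right) \left(- \frac{1}{10}\right) 11 \cdot 58 = -107 + \frac{11}{10} \cdot 58 = -107 + \frac{319}{5} = - \frac{216}{5}$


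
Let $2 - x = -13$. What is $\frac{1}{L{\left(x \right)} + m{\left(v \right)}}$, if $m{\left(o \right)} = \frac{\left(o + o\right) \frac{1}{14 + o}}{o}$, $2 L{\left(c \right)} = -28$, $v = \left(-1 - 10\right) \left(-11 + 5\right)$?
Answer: $- \frac{40}{559} \approx -0.071556$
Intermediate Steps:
$x = 15$ ($x = 2 - -13 = 2 + 13 = 15$)
$v = 66$ ($v = \left(-11\right) \left(-6\right) = 66$)
$L{\left(c \right)} = -14$ ($L{\left(c \right)} = \frac{1}{2} \left(-28\right) = -14$)
$m{\left(o \right)} = \frac{2}{14 + o}$ ($m{\left(o \right)} = \frac{2 o \frac{1}{14 + o}}{o} = \frac{2}{14 + o}$)
$\frac{1}{L{\left(x \right)} + m{\left(v \right)}} = \frac{1}{-14 + \frac{2}{14 + 66}} = \frac{1}{-14 + \frac{2}{80}} = \frac{1}{-14 + 2 \cdot \frac{1}{80}} = \frac{1}{-14 + \frac{1}{40}} = \frac{1}{- \frac{559}{40}} = - \frac{40}{559}$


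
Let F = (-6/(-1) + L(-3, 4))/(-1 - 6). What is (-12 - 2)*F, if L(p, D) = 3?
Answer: 18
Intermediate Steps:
F = -9/7 (F = (-6/(-1) + 3)/(-1 - 6) = (-6*(-1) + 3)/(-7) = (6 + 3)*(-1/7) = 9*(-1/7) = -9/7 ≈ -1.2857)
(-12 - 2)*F = (-12 - 2)*(-9/7) = -14*(-9/7) = 18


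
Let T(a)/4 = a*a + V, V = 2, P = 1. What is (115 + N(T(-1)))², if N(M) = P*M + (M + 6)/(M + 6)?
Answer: 16384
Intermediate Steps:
T(a) = 8 + 4*a² (T(a) = 4*(a*a + 2) = 4*(a² + 2) = 4*(2 + a²) = 8 + 4*a²)
N(M) = 1 + M (N(M) = 1*M + (M + 6)/(M + 6) = M + (6 + M)/(6 + M) = M + 1 = 1 + M)
(115 + N(T(-1)))² = (115 + (1 + (8 + 4*(-1)²)))² = (115 + (1 + (8 + 4*1)))² = (115 + (1 + (8 + 4)))² = (115 + (1 + 12))² = (115 + 13)² = 128² = 16384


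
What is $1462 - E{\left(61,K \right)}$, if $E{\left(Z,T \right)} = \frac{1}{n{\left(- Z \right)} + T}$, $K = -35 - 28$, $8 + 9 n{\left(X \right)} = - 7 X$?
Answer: $\frac{216385}{148} \approx 1462.1$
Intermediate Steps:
$n{\left(X \right)} = - \frac{8}{9} - \frac{7 X}{9}$ ($n{\left(X \right)} = - \frac{8}{9} + \frac{\left(-7\right) X}{9} = - \frac{8}{9} - \frac{7 X}{9}$)
$K = -63$ ($K = -35 - 28 = -63$)
$E{\left(Z,T \right)} = \frac{1}{- \frac{8}{9} + T + \frac{7 Z}{9}}$ ($E{\left(Z,T \right)} = \frac{1}{\left(- \frac{8}{9} - \frac{7 \left(- Z\right)}{9}\right) + T} = \frac{1}{\left(- \frac{8}{9} + \frac{7 Z}{9}\right) + T} = \frac{1}{- \frac{8}{9} + T + \frac{7 Z}{9}}$)
$1462 - E{\left(61,K \right)} = 1462 - \frac{9}{-8 + 7 \cdot 61 + 9 \left(-63\right)} = 1462 - \frac{9}{-8 + 427 - 567} = 1462 - \frac{9}{-148} = 1462 - 9 \left(- \frac{1}{148}\right) = 1462 - - \frac{9}{148} = 1462 + \frac{9}{148} = \frac{216385}{148}$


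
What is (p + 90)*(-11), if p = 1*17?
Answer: -1177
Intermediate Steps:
p = 17
(p + 90)*(-11) = (17 + 90)*(-11) = 107*(-11) = -1177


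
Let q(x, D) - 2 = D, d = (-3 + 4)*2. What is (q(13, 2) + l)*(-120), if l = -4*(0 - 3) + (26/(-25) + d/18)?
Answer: -27128/15 ≈ -1808.5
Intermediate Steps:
d = 2 (d = 1*2 = 2)
q(x, D) = 2 + D
l = 2491/225 (l = -4*(0 - 3) + (26/(-25) + 2/18) = -4*(-3) + (26*(-1/25) + 2*(1/18)) = 12 + (-26/25 + 1/9) = 12 - 209/225 = 2491/225 ≈ 11.071)
(q(13, 2) + l)*(-120) = ((2 + 2) + 2491/225)*(-120) = (4 + 2491/225)*(-120) = (3391/225)*(-120) = -27128/15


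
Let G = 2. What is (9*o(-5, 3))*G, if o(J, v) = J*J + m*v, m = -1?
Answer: 396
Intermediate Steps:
o(J, v) = J² - v (o(J, v) = J*J - v = J² - v)
(9*o(-5, 3))*G = (9*((-5)² - 1*3))*2 = (9*(25 - 3))*2 = (9*22)*2 = 198*2 = 396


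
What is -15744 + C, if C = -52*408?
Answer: -36960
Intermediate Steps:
C = -21216
-15744 + C = -15744 - 21216 = -36960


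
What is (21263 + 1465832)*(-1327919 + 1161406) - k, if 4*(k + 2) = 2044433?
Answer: -990484643365/4 ≈ -2.4762e+11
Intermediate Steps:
k = 2044425/4 (k = -2 + (¼)*2044433 = -2 + 2044433/4 = 2044425/4 ≈ 5.1111e+5)
(21263 + 1465832)*(-1327919 + 1161406) - k = (21263 + 1465832)*(-1327919 + 1161406) - 1*2044425/4 = 1487095*(-166513) - 2044425/4 = -247620649735 - 2044425/4 = -990484643365/4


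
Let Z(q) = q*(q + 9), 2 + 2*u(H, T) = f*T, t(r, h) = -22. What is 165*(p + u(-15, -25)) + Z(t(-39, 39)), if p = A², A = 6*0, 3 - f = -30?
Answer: -135883/2 ≈ -67942.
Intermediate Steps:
f = 33 (f = 3 - 1*(-30) = 3 + 30 = 33)
u(H, T) = -1 + 33*T/2 (u(H, T) = -1 + (33*T)/2 = -1 + 33*T/2)
A = 0
Z(q) = q*(9 + q)
p = 0 (p = 0² = 0)
165*(p + u(-15, -25)) + Z(t(-39, 39)) = 165*(0 + (-1 + (33/2)*(-25))) - 22*(9 - 22) = 165*(0 + (-1 - 825/2)) - 22*(-13) = 165*(0 - 827/2) + 286 = 165*(-827/2) + 286 = -136455/2 + 286 = -135883/2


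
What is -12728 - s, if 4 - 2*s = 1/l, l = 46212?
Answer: -1176557519/92424 ≈ -12730.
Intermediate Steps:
s = 184847/92424 (s = 2 - ½/46212 = 2 - ½*1/46212 = 2 - 1/92424 = 184847/92424 ≈ 2.0000)
-12728 - s = -12728 - 1*184847/92424 = -12728 - 184847/92424 = -1176557519/92424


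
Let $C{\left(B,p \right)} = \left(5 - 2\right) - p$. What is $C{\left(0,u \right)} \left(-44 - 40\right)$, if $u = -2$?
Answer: $-420$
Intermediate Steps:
$C{\left(B,p \right)} = 3 - p$ ($C{\left(B,p \right)} = \left(5 - 2\right) - p = 3 - p$)
$C{\left(0,u \right)} \left(-44 - 40\right) = \left(3 - -2\right) \left(-44 - 40\right) = \left(3 + 2\right) \left(-84\right) = 5 \left(-84\right) = -420$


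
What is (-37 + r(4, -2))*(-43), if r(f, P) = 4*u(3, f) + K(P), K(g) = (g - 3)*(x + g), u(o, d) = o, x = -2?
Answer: 215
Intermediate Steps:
K(g) = (-3 + g)*(-2 + g) (K(g) = (g - 3)*(-2 + g) = (-3 + g)*(-2 + g))
r(f, P) = 18 + P² - 5*P (r(f, P) = 4*3 + (6 + P² - 5*P) = 12 + (6 + P² - 5*P) = 18 + P² - 5*P)
(-37 + r(4, -2))*(-43) = (-37 + (18 + (-2)² - 5*(-2)))*(-43) = (-37 + (18 + 4 + 10))*(-43) = (-37 + 32)*(-43) = -5*(-43) = 215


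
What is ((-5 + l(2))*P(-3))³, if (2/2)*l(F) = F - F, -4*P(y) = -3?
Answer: -3375/64 ≈ -52.734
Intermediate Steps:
P(y) = ¾ (P(y) = -¼*(-3) = ¾)
l(F) = 0 (l(F) = F - F = 0)
((-5 + l(2))*P(-3))³ = ((-5 + 0)*(¾))³ = (-5*¾)³ = (-15/4)³ = -3375/64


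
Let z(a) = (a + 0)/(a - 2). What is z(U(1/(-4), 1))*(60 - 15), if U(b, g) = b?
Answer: 5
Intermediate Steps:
z(a) = a/(-2 + a)
z(U(1/(-4), 1))*(60 - 15) = (1/((-4)*(-2 + 1/(-4))))*(60 - 15) = -1/(4*(-2 - 1/4))*45 = -1/(4*(-9/4))*45 = -1/4*(-4/9)*45 = (1/9)*45 = 5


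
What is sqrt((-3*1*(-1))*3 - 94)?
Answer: I*sqrt(85) ≈ 9.2195*I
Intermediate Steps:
sqrt((-3*1*(-1))*3 - 94) = sqrt(-3*(-1)*3 - 94) = sqrt(3*3 - 94) = sqrt(9 - 94) = sqrt(-85) = I*sqrt(85)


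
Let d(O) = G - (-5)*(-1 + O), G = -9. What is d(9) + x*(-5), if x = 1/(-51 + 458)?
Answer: 12612/407 ≈ 30.988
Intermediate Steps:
d(O) = -14 + 5*O (d(O) = -9 - (-5)*(-1 + O) = -9 - (5 - 5*O) = -9 + (-5 + 5*O) = -14 + 5*O)
x = 1/407 ≈ 0.0024570
d(9) + x*(-5) = (-14 + 5*9) + (1/407)*(-5) = (-14 + 45) - 5/407 = 31 - 5/407 = 12612/407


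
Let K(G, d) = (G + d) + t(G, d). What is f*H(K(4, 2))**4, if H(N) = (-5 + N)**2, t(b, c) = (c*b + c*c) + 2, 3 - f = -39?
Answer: 107641406250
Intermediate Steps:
f = 42 (f = 3 - 1*(-39) = 3 + 39 = 42)
t(b, c) = 2 + c**2 + b*c (t(b, c) = (b*c + c**2) + 2 = (c**2 + b*c) + 2 = 2 + c**2 + b*c)
K(G, d) = 2 + G + d + d**2 + G*d (K(G, d) = (G + d) + (2 + d**2 + G*d) = 2 + G + d + d**2 + G*d)
f*H(K(4, 2))**4 = 42*((-5 + (2 + 4 + 2 + 2**2 + 4*2))**2)**4 = 42*((-5 + (2 + 4 + 2 + 4 + 8))**2)**4 = 42*((-5 + 20)**2)**4 = 42*(15**2)**4 = 42*225**4 = 42*2562890625 = 107641406250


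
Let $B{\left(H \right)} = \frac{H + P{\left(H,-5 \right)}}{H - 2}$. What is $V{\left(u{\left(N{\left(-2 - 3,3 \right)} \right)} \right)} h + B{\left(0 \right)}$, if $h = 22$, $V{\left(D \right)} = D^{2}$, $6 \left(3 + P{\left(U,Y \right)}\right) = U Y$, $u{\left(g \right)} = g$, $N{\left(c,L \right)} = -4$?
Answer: $\frac{707}{2} \approx 353.5$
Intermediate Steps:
$P{\left(U,Y \right)} = -3 + \frac{U Y}{6}$
$B{\left(H \right)} = \frac{-3 + \frac{H}{6}}{-2 + H}$ ($B{\left(H \right)} = \frac{H + \left(-3 + \frac{1}{6} H \left(-5\right)\right)}{H - 2} = \frac{H - \left(3 + \frac{5 H}{6}\right)}{-2 + H} = \frac{-3 + \frac{H}{6}}{-2 + H}$)
$V{\left(u{\left(N{\left(-2 - 3,3 \right)} \right)} \right)} h + B{\left(0 \right)} = \left(-4\right)^{2} \cdot 22 + \frac{-18 + 0}{6 \left(-2 + 0\right)} = 16 \cdot 22 + \frac{1}{6} \frac{1}{-2} \left(-18\right) = 352 + \frac{1}{6} \left(- \frac{1}{2}\right) \left(-18\right) = 352 + \frac{3}{2} = \frac{707}{2}$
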